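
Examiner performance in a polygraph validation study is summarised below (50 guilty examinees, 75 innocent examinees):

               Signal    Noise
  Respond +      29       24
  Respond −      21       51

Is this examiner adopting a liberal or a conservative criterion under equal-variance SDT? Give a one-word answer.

conservative

z(H) = 0.202, z(FA) = -0.468
c = −½·(z(H) + z(FA)) = 0.133
c > 0 → conservative criterion (biased toward responding “no”).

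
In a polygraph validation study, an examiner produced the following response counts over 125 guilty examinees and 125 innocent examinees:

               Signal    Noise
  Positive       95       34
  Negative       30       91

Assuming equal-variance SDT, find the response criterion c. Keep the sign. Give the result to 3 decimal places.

H = 95/125 = 0.7600
FA = 34/125 = 0.2720
z(0.7600) = 0.7063, z(0.2720) = -0.6068
c = −½·[z(H) + z(FA)] = −0.5 × (0.7063 + (-0.6068)) = -0.04975

c = -0.050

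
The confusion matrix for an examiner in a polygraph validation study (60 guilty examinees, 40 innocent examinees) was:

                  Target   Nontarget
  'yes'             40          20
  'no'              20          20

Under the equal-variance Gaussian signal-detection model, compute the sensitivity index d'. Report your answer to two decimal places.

H = 40/60 = 0.6667
FA = 20/40 = 0.5000
z(H) = z(0.6667) = 0.4308
z(FA) = z(0.5000) = 0.0000
d' = z(H) − z(FA) = 0.4308 − 0.0000 = 0.4308

d' = 0.43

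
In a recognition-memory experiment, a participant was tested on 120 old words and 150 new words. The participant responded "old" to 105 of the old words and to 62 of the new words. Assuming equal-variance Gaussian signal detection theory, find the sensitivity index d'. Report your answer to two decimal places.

H = 105/120 = 0.8750
FA = 62/150 = 0.4133
Φ⁻¹(H) = 1.150
Φ⁻¹(FA) = -0.219
d' = z(H) − z(FA) = 1.150 − (-0.219) = 1.369

d' = 1.37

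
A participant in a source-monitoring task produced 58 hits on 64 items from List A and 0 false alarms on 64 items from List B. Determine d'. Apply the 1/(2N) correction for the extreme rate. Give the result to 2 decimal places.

d' = 3.74

The false-alarm rate is 0/64 = 0, so apply the 1/(2N) correction: FA → 1/(2·64) = 0.00781.
z(H) = z(0.90625) = 1.318
z(FA) = z(0.00781) = -2.418
d' = 1.318 − (-2.418) = 3.736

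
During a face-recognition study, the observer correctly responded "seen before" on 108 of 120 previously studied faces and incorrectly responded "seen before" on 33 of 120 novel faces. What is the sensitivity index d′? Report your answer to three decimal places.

d′ = 1.879

H = 108/120 = 0.9000
FA = 33/120 = 0.2750
Φ⁻¹(H) = Φ⁻¹(0.9000) = 1.2816
Φ⁻¹(FA) = Φ⁻¹(0.2750) = -0.5978
d' = z(H) − z(FA) = 1.2816 − (-0.5978) = 1.8794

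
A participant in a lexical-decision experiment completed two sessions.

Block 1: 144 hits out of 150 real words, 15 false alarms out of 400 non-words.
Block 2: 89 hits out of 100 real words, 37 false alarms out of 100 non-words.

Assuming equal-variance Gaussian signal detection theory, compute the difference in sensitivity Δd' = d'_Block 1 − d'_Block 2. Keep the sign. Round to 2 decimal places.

Block 1: z(0.9600) = 1.751, z(0.0375) = -1.780, d' = 3.531
Block 2: z(0.8900) = 1.227, z(0.3700) = -0.332, d' = 1.559
Δd' = d'_Block 1 − d'_Block 2 = 3.531 − 1.559 = 1.972
Block 1 has the higher sensitivity.

Δd' = 1.97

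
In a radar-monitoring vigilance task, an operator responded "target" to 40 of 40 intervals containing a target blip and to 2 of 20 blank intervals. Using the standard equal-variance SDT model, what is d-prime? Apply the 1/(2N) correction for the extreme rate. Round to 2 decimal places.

The hit rate is 40/40 = 1, so apply the 1/(2N) correction: H → 1 − 1/(2·40) = 0.98750.
z(H) = z(0.98750) = 2.241
z(FA) = z(0.10000) = -1.282
d' = 2.241 − (-1.282) = 3.523

d-prime = 3.52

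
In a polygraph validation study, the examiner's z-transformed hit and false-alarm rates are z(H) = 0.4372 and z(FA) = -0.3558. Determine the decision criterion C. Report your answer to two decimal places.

C = -0.04

c = −½·[z(H) + z(FA)] = −½·(0.4372 + (-0.3558)) = -0.0407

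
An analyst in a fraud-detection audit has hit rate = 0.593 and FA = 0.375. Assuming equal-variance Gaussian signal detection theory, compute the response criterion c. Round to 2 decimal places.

c = 0.04

z(H) = z(0.593) = 0.235
z(FA) = z(0.375) = -0.319
c = −½·[z(H) + z(FA)] = −0.5 × (0.235 + (-0.319)) = 0.042
c > 0: the analyst has a conservative response bias.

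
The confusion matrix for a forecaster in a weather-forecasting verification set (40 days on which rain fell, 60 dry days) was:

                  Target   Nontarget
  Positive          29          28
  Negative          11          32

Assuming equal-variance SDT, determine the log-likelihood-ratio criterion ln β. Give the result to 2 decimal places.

H = 29/40 = 0.7250
FA = 28/60 = 0.4667
z(H) = z(0.7250) = 0.598
z(FA) = z(0.4667) = -0.084
ln β = −½·[z(H)² − z(FA)²] = −0.5 × (0.358 − 0.007) = -0.1755

ln β = -0.18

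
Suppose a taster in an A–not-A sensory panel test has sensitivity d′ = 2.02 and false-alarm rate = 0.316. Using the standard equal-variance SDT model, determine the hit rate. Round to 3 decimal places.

hit rate = 0.938

z(false-alarm rate) = z(0.316) = -0.4789
z(H) = z(FA) + d' = -0.4789 + 2.02 = 1.5411
hit rate = Φ(1.5411) = 0.9384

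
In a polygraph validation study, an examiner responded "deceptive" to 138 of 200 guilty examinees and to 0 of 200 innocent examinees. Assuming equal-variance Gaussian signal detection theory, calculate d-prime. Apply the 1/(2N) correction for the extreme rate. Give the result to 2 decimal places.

The false-alarm rate is 0/200 = 0, so apply the 1/(2N) correction: FA → 1/(2·200) = 0.00250.
z(H) = z(0.69000) = 0.496
z(FA) = z(0.00250) = -2.807
d' = 0.496 − (-2.807) = 3.303

d-prime = 3.30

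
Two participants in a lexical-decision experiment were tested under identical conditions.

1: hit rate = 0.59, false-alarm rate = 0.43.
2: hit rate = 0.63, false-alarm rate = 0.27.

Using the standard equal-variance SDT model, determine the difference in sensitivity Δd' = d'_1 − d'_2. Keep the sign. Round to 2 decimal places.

Δd' = -0.54

1: z(0.59) = 0.228, z(0.43) = -0.176, d' = 0.404
2: z(0.63) = 0.332, z(0.27) = -0.613, d' = 0.945
Δd' = d'_1 − d'_2 = 0.404 − 0.945 = -0.541
2 has the higher sensitivity.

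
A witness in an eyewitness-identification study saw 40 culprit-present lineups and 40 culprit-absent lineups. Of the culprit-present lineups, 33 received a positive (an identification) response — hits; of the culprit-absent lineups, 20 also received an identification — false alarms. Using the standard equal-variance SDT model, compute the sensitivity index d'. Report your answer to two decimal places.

d' = 0.93

H = 33/40 = 0.8250
FA = 20/40 = 0.5000
z(H) = z(0.8250) = 0.9346
z(FA) = z(0.5000) = 0.0000
d' = z(H) − z(FA) = 0.9346 − 0.0000 = 0.9346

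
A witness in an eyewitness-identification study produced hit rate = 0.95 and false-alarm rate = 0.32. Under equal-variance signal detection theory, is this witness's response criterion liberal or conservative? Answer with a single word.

z(H) = 1.645, z(FA) = -0.468
c = −½·(z(H) + z(FA)) = -0.5885
c < 0 → liberal criterion (biased toward responding “yes”).

liberal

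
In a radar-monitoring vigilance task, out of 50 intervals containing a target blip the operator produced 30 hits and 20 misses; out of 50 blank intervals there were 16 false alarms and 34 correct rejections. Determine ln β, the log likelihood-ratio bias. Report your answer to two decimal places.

ln β = 0.08

H = 30/50 = 0.6000
FA = 16/50 = 0.3200
z(H) = z(0.6000) = 0.253
z(FA) = z(0.3200) = -0.468
ln β = −½·[z(H)² − z(FA)²] = −0.5 × (0.064 − 0.219) = 0.0775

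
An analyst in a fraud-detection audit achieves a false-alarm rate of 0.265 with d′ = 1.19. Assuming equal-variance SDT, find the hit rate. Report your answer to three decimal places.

hit rate = 0.713

z(false-alarm rate) = z(0.265) = -0.6280
z(H) = z(FA) + d' = -0.6280 + 1.19 = 0.5620
hit rate = Φ(0.5620) = 0.7129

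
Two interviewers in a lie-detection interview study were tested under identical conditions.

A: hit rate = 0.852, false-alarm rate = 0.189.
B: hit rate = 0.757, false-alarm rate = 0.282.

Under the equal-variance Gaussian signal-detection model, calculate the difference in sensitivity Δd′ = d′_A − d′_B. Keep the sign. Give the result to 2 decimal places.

Δd′ = 0.65

A: z(0.852) = 1.045, z(0.189) = -0.882, d' = 1.927
B: z(0.757) = 0.697, z(0.282) = -0.577, d' = 1.274
Δd' = d'_A − d'_B = 1.927 − 1.274 = 0.653
A has the higher sensitivity.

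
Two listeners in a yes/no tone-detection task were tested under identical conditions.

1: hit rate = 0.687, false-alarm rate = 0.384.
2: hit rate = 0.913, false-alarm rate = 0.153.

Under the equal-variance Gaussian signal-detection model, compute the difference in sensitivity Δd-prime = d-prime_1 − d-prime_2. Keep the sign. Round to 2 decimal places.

1: z(0.687) = 0.487, z(0.384) = -0.295, d' = 0.782
2: z(0.913) = 1.359, z(0.153) = -1.024, d' = 2.383
Δd' = d'_1 − d'_2 = 0.782 − 2.383 = -1.601
2 has the higher sensitivity.

Δd-prime = -1.60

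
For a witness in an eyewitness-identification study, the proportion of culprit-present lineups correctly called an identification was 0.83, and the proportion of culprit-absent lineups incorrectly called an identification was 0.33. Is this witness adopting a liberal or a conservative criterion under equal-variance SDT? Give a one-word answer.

z(H) = 0.954, z(FA) = -0.440
c = −½·(z(H) + z(FA)) = -0.257
c < 0 → liberal criterion (biased toward responding “yes”).

liberal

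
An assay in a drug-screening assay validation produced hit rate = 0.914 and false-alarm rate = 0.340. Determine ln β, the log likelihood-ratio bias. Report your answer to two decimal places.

ln β = -0.85

Φ⁻¹(0.914) = 1.366, Φ⁻¹(0.340) = -0.412
ln β = −½·[z(H)² − z(FA)²] = −0.5 × (1.866 − 0.170) = -0.848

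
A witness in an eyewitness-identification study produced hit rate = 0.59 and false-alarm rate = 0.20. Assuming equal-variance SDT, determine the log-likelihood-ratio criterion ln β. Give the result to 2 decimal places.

Φ⁻¹(H) = Φ⁻¹(0.59) = 0.228
Φ⁻¹(FA) = Φ⁻¹(0.20) = -0.842
ln β = −½·[z(H)² − z(FA)²] = −0.5 × (0.052 − 0.709) = 0.3285

ln β = 0.33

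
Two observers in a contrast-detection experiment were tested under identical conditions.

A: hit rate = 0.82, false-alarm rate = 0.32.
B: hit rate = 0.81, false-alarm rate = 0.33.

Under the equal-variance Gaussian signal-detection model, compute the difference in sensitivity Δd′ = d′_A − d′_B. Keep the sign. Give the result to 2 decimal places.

A: z(0.82) = 0.915, z(0.32) = -0.468, d' = 1.383
B: z(0.81) = 0.878, z(0.33) = -0.440, d' = 1.318
Δd' = d'_A − d'_B = 1.383 − 1.318 = 0.065
A has the higher sensitivity.

Δd′ = 0.07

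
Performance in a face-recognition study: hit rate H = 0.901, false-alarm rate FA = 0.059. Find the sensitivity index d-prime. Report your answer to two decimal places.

d-prime = 2.85

Φ⁻¹(H) = Φ⁻¹(0.901) = 1.2873
Φ⁻¹(FA) = Φ⁻¹(0.059) = -1.5632
d' = z(H) − z(FA) = 1.2873 − (-1.5632) = 2.8505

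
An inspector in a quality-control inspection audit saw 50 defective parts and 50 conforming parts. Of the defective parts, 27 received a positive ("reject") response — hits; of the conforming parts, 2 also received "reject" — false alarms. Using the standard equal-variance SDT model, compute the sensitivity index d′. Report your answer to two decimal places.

d′ = 1.85

H = 27/50 = 0.5400
FA = 2/50 = 0.0400
z(H) = z(0.5400) = 0.1004
z(FA) = z(0.0400) = -1.7507
d' = z(H) − z(FA) = 0.1004 − (-1.7507) = 1.8511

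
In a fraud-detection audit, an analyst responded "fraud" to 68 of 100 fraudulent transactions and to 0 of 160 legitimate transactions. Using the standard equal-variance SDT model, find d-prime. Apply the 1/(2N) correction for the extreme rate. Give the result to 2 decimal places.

d-prime = 3.20

The false-alarm rate is 0/160 = 0, so apply the 1/(2N) correction: FA → 1/(2·160) = 0.00313.
z(H) = z(0.68000) = 0.468
z(FA) = z(0.00313) = -2.734
d' = 0.468 − (-2.734) = 3.202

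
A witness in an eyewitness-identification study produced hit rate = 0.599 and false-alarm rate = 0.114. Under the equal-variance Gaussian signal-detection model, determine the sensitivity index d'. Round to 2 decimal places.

d' = 1.46

z(H) = z(0.599) = 0.251
z(FA) = z(0.114) = -1.206
d' = z(H) − z(FA) = 0.251 − (-1.206) = 1.457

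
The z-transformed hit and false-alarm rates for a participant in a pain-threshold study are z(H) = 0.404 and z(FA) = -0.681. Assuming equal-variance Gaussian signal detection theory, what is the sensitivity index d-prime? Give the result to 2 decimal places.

d' = z(H) − z(FA) = 0.404 − (-0.681) = 1.085

d-prime = 1.09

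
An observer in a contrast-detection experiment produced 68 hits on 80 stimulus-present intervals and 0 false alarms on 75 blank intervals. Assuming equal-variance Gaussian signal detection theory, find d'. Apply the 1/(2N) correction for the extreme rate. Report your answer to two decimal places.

d' = 3.51

The false-alarm rate is 0/75 = 0, so apply the 1/(2N) correction: FA → 1/(2·75) = 0.00667.
z(H) = z(0.85000) = 1.036
z(FA) = z(0.00667) = -2.475
d' = 1.036 − (-2.475) = 3.511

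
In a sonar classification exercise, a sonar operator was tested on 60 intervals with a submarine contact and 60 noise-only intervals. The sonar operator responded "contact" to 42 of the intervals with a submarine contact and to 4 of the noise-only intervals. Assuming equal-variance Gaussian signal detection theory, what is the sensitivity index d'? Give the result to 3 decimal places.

H = 42/60 = 0.7000
FA = 4/60 = 0.0667
z(H) = z(0.7000) = 0.5244
z(FA) = z(0.0667) = -1.5008
d' = z(H) − z(FA) = 0.5244 − (-1.5008) = 2.0252

d' = 2.025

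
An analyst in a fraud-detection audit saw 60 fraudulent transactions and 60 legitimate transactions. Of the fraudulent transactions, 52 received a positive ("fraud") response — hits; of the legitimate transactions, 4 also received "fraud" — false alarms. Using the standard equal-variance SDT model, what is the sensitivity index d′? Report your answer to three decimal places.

H = 52/60 = 0.8667
FA = 4/60 = 0.0667
z(0.8667) = 1.1109, z(0.0667) = -1.5008
d' = z(H) − z(FA) = 1.1109 − (-1.5008) = 2.6117

d′ = 2.612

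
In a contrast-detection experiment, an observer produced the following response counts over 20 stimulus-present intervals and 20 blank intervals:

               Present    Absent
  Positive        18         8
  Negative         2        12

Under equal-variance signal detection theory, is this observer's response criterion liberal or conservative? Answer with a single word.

z(H) = 1.282, z(FA) = -0.253
c = −½·(z(H) + z(FA)) = -0.5145
c < 0 → liberal criterion (biased toward responding “yes”).

liberal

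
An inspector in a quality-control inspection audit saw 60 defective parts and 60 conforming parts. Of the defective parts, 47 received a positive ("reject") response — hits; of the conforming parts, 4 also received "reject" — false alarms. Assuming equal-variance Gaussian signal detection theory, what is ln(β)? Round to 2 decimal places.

H = 47/60 = 0.7833
FA = 4/60 = 0.0667
Φ⁻¹(H) = Φ⁻¹(0.7833) = 0.783
Φ⁻¹(FA) = Φ⁻¹(0.0667) = -1.501
ln β = −½·[z(H)² − z(FA)²] = −0.5 × (0.613 − 2.253) = 0.820

ln β = 0.82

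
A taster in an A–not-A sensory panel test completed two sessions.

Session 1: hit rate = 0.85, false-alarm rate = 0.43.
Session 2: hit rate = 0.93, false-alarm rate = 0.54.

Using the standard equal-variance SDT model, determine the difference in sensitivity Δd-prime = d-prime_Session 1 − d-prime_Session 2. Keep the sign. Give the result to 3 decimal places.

Δd-prime = -0.163

Session 1: z(0.85) = 1.0364, z(0.43) = -0.1764, d' = 1.2128
Session 2: z(0.93) = 1.4758, z(0.54) = 0.1004, d' = 1.3754
Δd' = d'_Session 1 − d'_Session 2 = 1.2128 − 1.3754 = -0.1626
Session 2 has the higher sensitivity.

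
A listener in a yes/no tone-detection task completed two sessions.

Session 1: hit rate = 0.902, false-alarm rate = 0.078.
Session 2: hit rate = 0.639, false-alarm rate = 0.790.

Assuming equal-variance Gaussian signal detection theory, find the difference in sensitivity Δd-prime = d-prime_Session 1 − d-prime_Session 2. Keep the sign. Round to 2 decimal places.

Δd-prime = 3.16

Session 1: z(0.902) = 1.293, z(0.078) = -1.419, d' = 2.712
Session 2: z(0.639) = 0.356, z(0.790) = 0.806, d' = -0.450
Δd' = d'_Session 1 − d'_Session 2 = 2.712 − (-0.450) = 3.162
Session 1 has the higher sensitivity.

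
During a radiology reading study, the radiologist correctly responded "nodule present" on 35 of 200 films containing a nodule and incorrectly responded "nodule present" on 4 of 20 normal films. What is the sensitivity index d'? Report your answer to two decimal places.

d' = -0.09

H = 35/200 = 0.1750
FA = 4/20 = 0.2000
z(0.1750) = -0.935, z(0.2000) = -0.842
d' = z(H) − z(FA) = -0.935 − (-0.842) = -0.093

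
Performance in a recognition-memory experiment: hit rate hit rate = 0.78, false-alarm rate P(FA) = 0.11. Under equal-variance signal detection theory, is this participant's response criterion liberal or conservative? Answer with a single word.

z(H) = 0.772, z(FA) = -1.227
c = −½·(z(H) + z(FA)) = 0.2275
c > 0 → conservative criterion (biased toward responding “no”).

conservative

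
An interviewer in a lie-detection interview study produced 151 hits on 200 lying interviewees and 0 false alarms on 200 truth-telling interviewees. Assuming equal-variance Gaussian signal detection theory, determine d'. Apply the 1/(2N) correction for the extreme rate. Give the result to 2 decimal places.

The false-alarm rate is 0/200 = 0, so apply the 1/(2N) correction: FA → 1/(2·200) = 0.00250.
z(H) = z(0.75500) = 0.690
z(FA) = z(0.00250) = -2.807
d' = 0.690 − (-2.807) = 3.497

d' = 3.50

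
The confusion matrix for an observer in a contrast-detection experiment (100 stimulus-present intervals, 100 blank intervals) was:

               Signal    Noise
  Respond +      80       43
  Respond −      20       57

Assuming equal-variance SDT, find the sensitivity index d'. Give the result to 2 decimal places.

d' = 1.02

H = 80/100 = 0.8000
FA = 43/100 = 0.4300
Φ⁻¹(H) = 0.8416
Φ⁻¹(FA) = -0.1764
d' = z(H) − z(FA) = 0.8416 − (-0.1764) = 1.0180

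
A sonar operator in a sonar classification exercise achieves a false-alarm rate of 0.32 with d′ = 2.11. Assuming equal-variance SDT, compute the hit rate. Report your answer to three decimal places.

hit rate = 0.950

z(false-alarm rate) = z(0.32) = -0.4677
z(H) = z(FA) + d' = -0.4677 + 2.11 = 1.6423
hit rate = Φ(1.6423) = 0.9497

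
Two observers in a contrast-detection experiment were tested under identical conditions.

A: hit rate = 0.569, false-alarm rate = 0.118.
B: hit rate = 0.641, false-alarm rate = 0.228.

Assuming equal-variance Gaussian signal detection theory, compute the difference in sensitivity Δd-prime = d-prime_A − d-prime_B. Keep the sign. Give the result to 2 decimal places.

A: z(0.569) = 0.174, z(0.118) = -1.185, d' = 1.359
B: z(0.641) = 0.361, z(0.228) = -0.745, d' = 1.106
Δd' = d'_A − d'_B = 1.359 − 1.106 = 0.253
A has the higher sensitivity.

Δd-prime = 0.25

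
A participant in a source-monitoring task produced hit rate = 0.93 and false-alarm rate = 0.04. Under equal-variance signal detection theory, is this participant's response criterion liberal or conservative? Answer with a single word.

z(H) = 1.476, z(FA) = -1.751
c = −½·(z(H) + z(FA)) = 0.1375
c > 0 → conservative criterion (biased toward responding “no”).

conservative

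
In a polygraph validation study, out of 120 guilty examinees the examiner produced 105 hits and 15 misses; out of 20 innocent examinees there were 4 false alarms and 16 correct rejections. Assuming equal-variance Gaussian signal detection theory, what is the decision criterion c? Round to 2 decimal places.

H = 105/120 = 0.8750
FA = 4/20 = 0.2000
z(H) = 1.150
z(FA) = -0.842
c = −½·[z(H) + z(FA)] = −0.5 × (1.150 + (-0.842)) = -0.154

c = -0.15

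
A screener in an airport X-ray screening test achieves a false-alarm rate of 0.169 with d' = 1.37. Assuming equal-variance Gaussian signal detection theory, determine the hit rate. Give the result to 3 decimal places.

hit rate = 0.660

z(false-alarm rate) = z(0.169) = -0.9581
z(H) = z(FA) + d' = -0.9581 + 1.37 = 0.4119
hit rate = Φ(0.4119) = 0.6598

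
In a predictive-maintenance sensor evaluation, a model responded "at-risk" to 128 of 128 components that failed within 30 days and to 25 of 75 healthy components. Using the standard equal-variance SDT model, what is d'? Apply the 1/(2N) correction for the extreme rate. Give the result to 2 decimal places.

The hit rate is 128/128 = 1, so apply the 1/(2N) correction: H → 1 − 1/(2·128) = 0.99609.
z(H) = z(0.99609) = 2.660
z(FA) = z(0.33333) = -0.431
d' = 2.660 − (-0.431) = 3.091

d' = 3.09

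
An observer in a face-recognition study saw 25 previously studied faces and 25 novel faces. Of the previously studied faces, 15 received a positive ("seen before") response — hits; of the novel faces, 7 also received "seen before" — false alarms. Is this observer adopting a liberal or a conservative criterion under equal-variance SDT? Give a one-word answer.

conservative

z(H) = 0.253, z(FA) = -0.583
c = −½·(z(H) + z(FA)) = 0.165
c > 0 → conservative criterion (biased toward responding “no”).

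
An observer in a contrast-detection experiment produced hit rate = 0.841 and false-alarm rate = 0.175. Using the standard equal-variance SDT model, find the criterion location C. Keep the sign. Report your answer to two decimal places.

C = -0.03

Φ⁻¹(0.841) = 0.999, Φ⁻¹(0.175) = -0.935
c = −½·[z(H) + z(FA)] = −0.5 × (0.999 + (-0.935)) = -0.032
c < 0: the observer has a liberal response bias.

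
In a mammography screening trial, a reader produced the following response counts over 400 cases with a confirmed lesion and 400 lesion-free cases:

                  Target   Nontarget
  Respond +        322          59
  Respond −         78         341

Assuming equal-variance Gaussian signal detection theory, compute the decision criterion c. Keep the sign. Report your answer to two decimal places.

c = 0.09

H = 322/400 = 0.8050
FA = 59/400 = 0.1475
z(0.8050) = 0.860, z(0.1475) = -1.047
c = −½·[z(H) + z(FA)] = −0.5 × (0.860 + (-1.047)) = 0.0935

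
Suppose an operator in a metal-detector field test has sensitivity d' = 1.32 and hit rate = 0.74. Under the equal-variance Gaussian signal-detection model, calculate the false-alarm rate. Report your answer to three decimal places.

z(hit rate) = z(0.74) = 0.6433
z(FA) = z(H) − d' = 0.6433 − 1.32 = -0.6767
false-alarm rate = Φ(-0.6767) = 0.2493

false-alarm rate = 0.249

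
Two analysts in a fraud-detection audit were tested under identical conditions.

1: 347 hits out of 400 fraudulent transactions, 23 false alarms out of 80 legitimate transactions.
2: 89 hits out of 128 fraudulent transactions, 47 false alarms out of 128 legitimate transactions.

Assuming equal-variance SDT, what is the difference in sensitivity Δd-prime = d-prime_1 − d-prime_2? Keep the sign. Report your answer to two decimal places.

1: z(0.8675) = 1.115, z(0.2875) = -0.561, d' = 1.676
2: z(0.6953) = 0.511, z(0.3672) = -0.339, d' = 0.850
Δd' = d'_1 − d'_2 = 1.676 − 0.850 = 0.826
1 has the higher sensitivity.

Δd-prime = 0.83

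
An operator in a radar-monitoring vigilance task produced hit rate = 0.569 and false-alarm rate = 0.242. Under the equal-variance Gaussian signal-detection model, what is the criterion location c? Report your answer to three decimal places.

z(H) = 0.1738
z(FA) = -0.6999
c = −½·[z(H) + z(FA)] = −0.5 × (0.1738 + (-0.6999)) = 0.26305
c > 0: the operator has a conservative response bias.

c = 0.263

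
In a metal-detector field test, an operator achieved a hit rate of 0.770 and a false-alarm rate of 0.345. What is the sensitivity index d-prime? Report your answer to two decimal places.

z(H) = 0.7388
z(FA) = -0.3989
d' = z(H) − z(FA) = 0.7388 − (-0.3989) = 1.1377

d-prime = 1.14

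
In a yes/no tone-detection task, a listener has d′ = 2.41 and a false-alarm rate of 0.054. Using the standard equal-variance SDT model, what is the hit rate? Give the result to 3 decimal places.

z(false-alarm rate) = z(0.054) = -1.6072
z(H) = z(FA) + d' = -1.6072 + 2.41 = 0.8028
hit rate = Φ(0.8028) = 0.7890

hit rate = 0.789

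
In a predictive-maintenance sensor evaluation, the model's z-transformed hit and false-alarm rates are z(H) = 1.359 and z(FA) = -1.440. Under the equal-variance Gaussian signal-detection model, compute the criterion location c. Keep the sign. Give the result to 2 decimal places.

c = −½·[z(H) + z(FA)] = −½·(1.359 + (-1.440)) = 0.0405

c = 0.04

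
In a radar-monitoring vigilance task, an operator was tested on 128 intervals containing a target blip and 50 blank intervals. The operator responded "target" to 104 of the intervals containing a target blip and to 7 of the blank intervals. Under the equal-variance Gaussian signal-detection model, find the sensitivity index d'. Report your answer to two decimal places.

H = 104/128 = 0.8125
FA = 7/50 = 0.1400
z(H) = 0.8871
z(FA) = -1.0803
d' = z(H) − z(FA) = 0.8871 − (-1.0803) = 1.9674

d' = 1.97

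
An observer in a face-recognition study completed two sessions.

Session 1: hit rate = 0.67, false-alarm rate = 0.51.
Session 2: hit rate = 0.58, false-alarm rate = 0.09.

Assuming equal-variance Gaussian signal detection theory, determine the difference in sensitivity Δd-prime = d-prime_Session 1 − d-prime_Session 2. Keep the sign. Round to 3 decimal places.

Δd-prime = -1.128

Session 1: z(0.67) = 0.4399, z(0.51) = 0.0251, d' = 0.4148
Session 2: z(0.58) = 0.2019, z(0.09) = -1.3408, d' = 1.5427
Δd' = d'_Session 1 − d'_Session 2 = 0.4148 − 1.5427 = -1.1279
Session 2 has the higher sensitivity.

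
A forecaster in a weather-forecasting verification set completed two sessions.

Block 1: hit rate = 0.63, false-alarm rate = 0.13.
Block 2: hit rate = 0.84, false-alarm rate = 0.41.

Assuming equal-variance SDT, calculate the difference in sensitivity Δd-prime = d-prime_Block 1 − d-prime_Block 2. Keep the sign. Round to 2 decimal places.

Δd-prime = 0.24

Block 1: z(0.63) = 0.332, z(0.13) = -1.126, d' = 1.458
Block 2: z(0.84) = 0.994, z(0.41) = -0.228, d' = 1.222
Δd' = d'_Block 1 − d'_Block 2 = 1.458 − 1.222 = 0.236
Block 1 has the higher sensitivity.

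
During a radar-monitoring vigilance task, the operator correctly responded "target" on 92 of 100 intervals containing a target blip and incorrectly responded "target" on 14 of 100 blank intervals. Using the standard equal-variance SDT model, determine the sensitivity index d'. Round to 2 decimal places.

d' = 2.49

H = 92/100 = 0.9200
FA = 14/100 = 0.1400
Φ⁻¹(H) = 1.4051
Φ⁻¹(FA) = -1.0803
d' = z(H) − z(FA) = 1.4051 − (-1.0803) = 2.4854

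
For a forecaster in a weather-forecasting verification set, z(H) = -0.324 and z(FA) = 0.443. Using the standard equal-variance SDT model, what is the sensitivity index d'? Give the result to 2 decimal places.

d' = z(H) − z(FA) = -0.324 − 0.443 = -0.767

d' = -0.77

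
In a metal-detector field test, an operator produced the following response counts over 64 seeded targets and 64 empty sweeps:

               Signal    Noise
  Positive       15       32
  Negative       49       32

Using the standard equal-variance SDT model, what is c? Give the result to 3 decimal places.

H = 15/64 = 0.2344
FA = 32/64 = 0.5000
Φ⁻¹(H) = -0.7244
Φ⁻¹(FA) = 0.0000
c = −½·[z(H) + z(FA)] = −0.5 × (-0.7244 + 0.0000) = 0.3622
c > 0: the operator has a conservative response bias.

c = 0.362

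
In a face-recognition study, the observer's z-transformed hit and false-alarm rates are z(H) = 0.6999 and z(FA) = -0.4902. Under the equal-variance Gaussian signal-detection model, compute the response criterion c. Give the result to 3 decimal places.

c = −½·[z(H) + z(FA)] = −½·(0.6999 + (-0.4902)) = -0.10485

c = -0.105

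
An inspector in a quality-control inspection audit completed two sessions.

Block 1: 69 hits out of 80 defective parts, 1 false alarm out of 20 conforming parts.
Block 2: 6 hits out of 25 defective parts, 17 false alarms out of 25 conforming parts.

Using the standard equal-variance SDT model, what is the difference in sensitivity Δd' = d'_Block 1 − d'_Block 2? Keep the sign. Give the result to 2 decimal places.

Δd' = 3.91

Block 1: z(0.8625) = 1.092, z(0.0500) = -1.645, d' = 2.737
Block 2: z(0.2400) = -0.706, z(0.6800) = 0.468, d' = -1.174
Δd' = d'_Block 1 − d'_Block 2 = 2.737 − (-1.174) = 3.911
Block 1 has the higher sensitivity.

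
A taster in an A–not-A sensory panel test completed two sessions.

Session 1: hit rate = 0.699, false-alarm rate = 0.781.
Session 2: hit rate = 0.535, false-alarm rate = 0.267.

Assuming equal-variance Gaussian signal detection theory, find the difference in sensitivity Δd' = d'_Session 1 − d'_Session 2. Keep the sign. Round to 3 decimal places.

Session 1: z(0.699) = 0.5215, z(0.781) = 0.7756, d' = -0.2541
Session 2: z(0.535) = 0.0878, z(0.267) = -0.6219, d' = 0.7097
Δd' = d'_Session 1 − d'_Session 2 = -0.2541 − 0.7097 = -0.9638
Session 2 has the higher sensitivity.

Δd' = -0.964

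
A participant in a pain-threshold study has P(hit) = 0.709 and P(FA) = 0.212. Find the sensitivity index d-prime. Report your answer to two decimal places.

z(0.709) = 0.550, z(0.212) = -0.800
d' = z(H) − z(FA) = 0.550 − (-0.800) = 1.350

d-prime = 1.35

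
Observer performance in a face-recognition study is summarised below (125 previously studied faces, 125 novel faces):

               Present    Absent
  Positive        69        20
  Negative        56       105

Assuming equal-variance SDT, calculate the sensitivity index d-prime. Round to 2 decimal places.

H = 69/125 = 0.5520
FA = 20/125 = 0.1600
z(H) = z(0.5520) = 0.131
z(FA) = z(0.1600) = -0.994
d' = z(H) − z(FA) = 0.131 − (-0.994) = 1.125

d-prime = 1.13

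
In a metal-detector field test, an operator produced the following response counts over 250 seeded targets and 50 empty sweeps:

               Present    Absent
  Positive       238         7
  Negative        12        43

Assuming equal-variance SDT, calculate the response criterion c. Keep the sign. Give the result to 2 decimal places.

c = -0.29

H = 238/250 = 0.9520
FA = 7/50 = 0.1400
z(H) = 1.6646
z(FA) = -1.0803
c = −½·[z(H) + z(FA)] = −0.5 × (1.6646 + (-1.0803)) = -0.29215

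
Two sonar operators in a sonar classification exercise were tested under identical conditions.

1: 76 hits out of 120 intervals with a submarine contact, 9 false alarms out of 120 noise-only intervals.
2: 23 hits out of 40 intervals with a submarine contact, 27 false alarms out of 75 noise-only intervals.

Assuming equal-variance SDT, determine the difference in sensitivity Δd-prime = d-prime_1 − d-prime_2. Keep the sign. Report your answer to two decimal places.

1: z(0.6333) = 0.341, z(0.0750) = -1.440, d' = 1.781
2: z(0.5750) = 0.189, z(0.3600) = -0.358, d' = 0.547
Δd' = d'_1 − d'_2 = 1.781 − 0.547 = 1.234
1 has the higher sensitivity.

Δd-prime = 1.23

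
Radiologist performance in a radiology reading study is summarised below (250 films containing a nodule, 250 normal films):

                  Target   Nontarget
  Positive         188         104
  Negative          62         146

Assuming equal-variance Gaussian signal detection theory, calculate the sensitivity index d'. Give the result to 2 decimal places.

d' = 0.89

H = 188/250 = 0.7520
FA = 104/250 = 0.4160
z(0.7520) = 0.681, z(0.4160) = -0.212
d' = z(H) − z(FA) = 0.681 − (-0.212) = 0.893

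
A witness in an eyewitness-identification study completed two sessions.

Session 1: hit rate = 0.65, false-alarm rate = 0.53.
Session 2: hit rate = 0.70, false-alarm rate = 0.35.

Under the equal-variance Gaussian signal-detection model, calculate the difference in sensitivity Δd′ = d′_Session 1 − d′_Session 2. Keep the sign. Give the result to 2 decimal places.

Session 1: z(0.65) = 0.385, z(0.53) = 0.075, d' = 0.310
Session 2: z(0.70) = 0.524, z(0.35) = -0.385, d' = 0.909
Δd' = d'_Session 1 − d'_Session 2 = 0.310 − 0.909 = -0.599
Session 2 has the higher sensitivity.

Δd′ = -0.60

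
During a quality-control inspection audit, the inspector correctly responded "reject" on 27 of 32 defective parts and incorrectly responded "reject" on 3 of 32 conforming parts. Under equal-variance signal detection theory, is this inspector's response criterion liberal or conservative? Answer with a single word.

conservative

z(H) = 1.010, z(FA) = -1.318
c = −½·(z(H) + z(FA)) = 0.154
c > 0 → conservative criterion (biased toward responding “no”).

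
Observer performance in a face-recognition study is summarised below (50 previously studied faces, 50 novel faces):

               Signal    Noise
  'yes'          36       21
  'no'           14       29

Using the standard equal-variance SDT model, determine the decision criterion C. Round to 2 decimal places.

H = 36/50 = 0.7200
FA = 21/50 = 0.4200
z(0.7200) = 0.583, z(0.4200) = -0.202
c = −½·[z(H) + z(FA)] = −0.5 × (0.583 + (-0.202)) = -0.1905

C = -0.19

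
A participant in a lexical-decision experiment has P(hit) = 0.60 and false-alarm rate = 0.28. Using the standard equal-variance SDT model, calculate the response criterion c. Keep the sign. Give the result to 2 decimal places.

c = 0.16

z(H) = z(0.60) = 0.2533
z(FA) = z(0.28) = -0.5828
c = −½·[z(H) + z(FA)] = −0.5 × (0.2533 + (-0.5828)) = 0.16475
c > 0: the participant has a conservative response bias.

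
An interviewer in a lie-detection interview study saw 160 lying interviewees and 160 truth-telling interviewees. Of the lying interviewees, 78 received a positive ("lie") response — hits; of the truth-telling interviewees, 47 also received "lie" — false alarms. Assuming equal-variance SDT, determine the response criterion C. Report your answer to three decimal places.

C = 0.287

H = 78/160 = 0.4875
FA = 47/160 = 0.2938
z(H) = -0.0313
z(FA) = -0.5423
c = −½·[z(H) + z(FA)] = −0.5 × (-0.0313 + (-0.5423)) = 0.2868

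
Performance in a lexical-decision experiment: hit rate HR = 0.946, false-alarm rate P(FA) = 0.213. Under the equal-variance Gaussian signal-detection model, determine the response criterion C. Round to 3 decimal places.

C = -0.406

z(0.946) = 1.6072, z(0.213) = -0.7961
c = −½·[z(H) + z(FA)] = −0.5 × (1.6072 + (-0.7961)) = -0.40555
c < 0: the participant has a liberal response bias.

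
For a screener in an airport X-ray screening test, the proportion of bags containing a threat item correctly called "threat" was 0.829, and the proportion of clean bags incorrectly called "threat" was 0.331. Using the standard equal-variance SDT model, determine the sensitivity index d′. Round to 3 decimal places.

d′ = 1.387

z(0.829) = 0.9502, z(0.331) = -0.4372
d' = z(H) − z(FA) = 0.9502 − (-0.4372) = 1.3874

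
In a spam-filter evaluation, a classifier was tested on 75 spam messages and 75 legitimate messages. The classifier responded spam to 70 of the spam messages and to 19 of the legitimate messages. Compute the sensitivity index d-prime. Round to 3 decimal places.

d-prime = 2.165

H = 70/75 = 0.9333
FA = 19/75 = 0.2533
z(H) = z(0.9333) = 1.5008
z(FA) = z(0.2533) = -0.6641
d' = z(H) − z(FA) = 1.5008 − (-0.6641) = 2.1649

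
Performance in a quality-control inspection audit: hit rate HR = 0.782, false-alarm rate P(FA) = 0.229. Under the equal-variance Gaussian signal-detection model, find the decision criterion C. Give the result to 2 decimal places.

C = -0.02

z(0.782) = 0.7790, z(0.229) = -0.7421
c = −½·[z(H) + z(FA)] = −0.5 × (0.7790 + (-0.7421)) = -0.01845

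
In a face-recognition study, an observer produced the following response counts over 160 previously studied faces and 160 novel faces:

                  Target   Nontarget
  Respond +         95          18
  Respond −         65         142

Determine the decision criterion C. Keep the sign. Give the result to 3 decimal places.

C = 0.488

H = 95/160 = 0.5938
FA = 18/160 = 0.1125
z(H) = 0.2373
z(FA) = -1.2133
c = −½·[z(H) + z(FA)] = −0.5 × (0.2373 + (-1.2133)) = 0.4880
c > 0: the observer has a conservative response bias.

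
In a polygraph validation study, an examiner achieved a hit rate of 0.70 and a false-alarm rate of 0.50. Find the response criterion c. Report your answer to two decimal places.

c = -0.26

Φ⁻¹(0.70) = 0.524, Φ⁻¹(0.50) = 0.000
c = −½·[z(H) + z(FA)] = −0.5 × (0.524 + 0.000) = -0.262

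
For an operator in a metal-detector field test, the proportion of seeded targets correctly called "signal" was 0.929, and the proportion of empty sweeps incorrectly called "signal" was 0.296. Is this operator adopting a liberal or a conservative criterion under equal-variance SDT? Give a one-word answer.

liberal

z(H) = 1.468, z(FA) = -0.536
c = −½·(z(H) + z(FA)) = -0.466
c < 0 → liberal criterion (biased toward responding “yes”).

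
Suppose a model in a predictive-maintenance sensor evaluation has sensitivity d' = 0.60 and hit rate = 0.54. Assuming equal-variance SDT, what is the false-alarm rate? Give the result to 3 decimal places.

false-alarm rate = 0.309

z(hit rate) = z(0.54) = 0.1004
z(FA) = z(H) − d' = 0.1004 − 0.60 = -0.4996
false-alarm rate = Φ(-0.4996) = 0.3087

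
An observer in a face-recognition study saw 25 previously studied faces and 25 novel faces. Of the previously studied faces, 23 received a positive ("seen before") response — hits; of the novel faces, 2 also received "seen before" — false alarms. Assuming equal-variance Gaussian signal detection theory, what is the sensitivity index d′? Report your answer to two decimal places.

d′ = 2.81

H = 23/25 = 0.9200
FA = 2/25 = 0.0800
z(H) = 1.405
z(FA) = -1.405
d' = z(H) − z(FA) = 1.405 − (-1.405) = 2.810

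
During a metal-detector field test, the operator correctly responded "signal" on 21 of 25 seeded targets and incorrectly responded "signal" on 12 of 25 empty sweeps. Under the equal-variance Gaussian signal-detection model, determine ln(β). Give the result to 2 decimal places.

H = 21/25 = 0.8400
FA = 12/25 = 0.4800
z(H) = z(0.8400) = 0.994
z(FA) = z(0.4800) = -0.050
ln β = −½·[z(H)² − z(FA)²] = −0.5 × (0.988 − 0.003) = -0.4925

ln β = -0.49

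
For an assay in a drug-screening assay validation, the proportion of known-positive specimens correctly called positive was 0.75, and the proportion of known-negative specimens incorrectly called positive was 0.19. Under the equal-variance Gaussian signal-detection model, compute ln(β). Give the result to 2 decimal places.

z(H) = z(0.75) = 0.674
z(FA) = z(0.19) = -0.878
ln β = −½·[z(H)² − z(FA)²] = −0.5 × (0.454 − 0.771) = 0.1585

ln β = 0.16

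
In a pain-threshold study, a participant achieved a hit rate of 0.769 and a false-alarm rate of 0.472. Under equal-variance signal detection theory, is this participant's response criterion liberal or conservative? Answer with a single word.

z(H) = 0.736, z(FA) = -0.070
c = −½·(z(H) + z(FA)) = -0.333
c < 0 → liberal criterion (biased toward responding “yes”).

liberal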